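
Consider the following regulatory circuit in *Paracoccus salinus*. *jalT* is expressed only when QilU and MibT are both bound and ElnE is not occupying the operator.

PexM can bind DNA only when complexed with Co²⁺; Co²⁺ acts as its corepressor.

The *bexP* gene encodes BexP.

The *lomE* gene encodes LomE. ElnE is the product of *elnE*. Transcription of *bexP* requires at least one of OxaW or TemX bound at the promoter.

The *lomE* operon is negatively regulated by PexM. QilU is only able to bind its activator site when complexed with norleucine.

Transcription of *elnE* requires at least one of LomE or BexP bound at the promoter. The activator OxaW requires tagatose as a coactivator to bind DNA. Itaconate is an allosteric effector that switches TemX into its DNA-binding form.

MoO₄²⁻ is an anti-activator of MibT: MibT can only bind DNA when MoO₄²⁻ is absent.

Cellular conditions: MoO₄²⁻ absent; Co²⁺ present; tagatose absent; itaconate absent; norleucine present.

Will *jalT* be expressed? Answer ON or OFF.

ON

Co²⁺ is present, so PexM is active.
With repressor PexM bound, *lomE* is not transcribed.
So LomE is not produced.
Tagatose is absent, so OxaW is inactive.
Itaconate is absent, so TemX is inactive.
No activator is available at the *bexP* promoter, so *bexP* is not transcribed.
So BexP is not produced.
No activator is available at the *elnE* promoter, so *elnE* is not transcribed.
So ElnE is not produced.
Norleucine is present, so QilU is active.
MoO₄²⁻ is absent, so MibT is active.
No repressor is bound and QilU and MibT are active, so *jalT* is transcribed.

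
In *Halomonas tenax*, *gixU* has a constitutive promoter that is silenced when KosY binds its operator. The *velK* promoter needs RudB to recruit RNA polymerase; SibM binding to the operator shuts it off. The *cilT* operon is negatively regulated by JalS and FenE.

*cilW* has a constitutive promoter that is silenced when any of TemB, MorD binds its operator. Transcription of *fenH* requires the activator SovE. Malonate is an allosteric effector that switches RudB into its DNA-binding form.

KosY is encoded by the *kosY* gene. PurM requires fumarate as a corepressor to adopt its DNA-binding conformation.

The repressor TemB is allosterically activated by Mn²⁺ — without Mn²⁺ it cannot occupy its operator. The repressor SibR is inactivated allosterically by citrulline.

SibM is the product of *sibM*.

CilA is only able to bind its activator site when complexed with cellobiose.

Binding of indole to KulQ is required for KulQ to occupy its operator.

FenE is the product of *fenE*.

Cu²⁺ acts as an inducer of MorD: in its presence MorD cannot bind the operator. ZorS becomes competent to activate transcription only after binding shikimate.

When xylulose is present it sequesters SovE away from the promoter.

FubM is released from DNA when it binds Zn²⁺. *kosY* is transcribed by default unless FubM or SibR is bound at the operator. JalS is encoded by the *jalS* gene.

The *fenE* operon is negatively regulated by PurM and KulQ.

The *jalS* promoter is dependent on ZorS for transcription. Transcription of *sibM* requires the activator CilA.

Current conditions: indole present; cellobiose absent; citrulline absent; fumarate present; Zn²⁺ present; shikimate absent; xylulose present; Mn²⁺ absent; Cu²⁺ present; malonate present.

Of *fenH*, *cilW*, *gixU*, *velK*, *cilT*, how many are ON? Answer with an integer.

4

Xylulose is present, so SovE is inactive.
Required activator SovE is absent, so *fenH* is not transcribed.
→ *fenH* is OFF.
Mn²⁺ is absent, so TemB is inactive.
Cu²⁺ is present, so MorD is inactive.
With no repressor bound, *cilW* is transcribed.
→ *cilW* is ON.
Zn²⁺ is present, so FubM is inactive.
Citrulline is absent, so SibR is active.
With repressor SibR bound, *kosY* is not transcribed.
So KosY is not produced.
With no repressor bound, *gixU* is transcribed.
→ *gixU* is ON.
Malonate is present, so RudB is active.
Cellobiose is absent, so CilA is inactive.
Required activator CilA is absent, so *sibM* is not transcribed.
So SibM is not produced.
No repressor is bound and RudB is active, so *velK* is transcribed.
→ *velK* is ON.
Shikimate is absent, so ZorS is inactive.
Required activator ZorS is absent, so *jalS* is not transcribed.
So JalS is not produced.
Fumarate is present, so PurM is active.
Indole is present, so KulQ is active.
With repressor PurM bound, *fenE* is not transcribed.
So FenE is not produced.
With no repressor bound, *cilT* is transcribed.
→ *cilT* is ON.
4 of the 5 genes are transcribed.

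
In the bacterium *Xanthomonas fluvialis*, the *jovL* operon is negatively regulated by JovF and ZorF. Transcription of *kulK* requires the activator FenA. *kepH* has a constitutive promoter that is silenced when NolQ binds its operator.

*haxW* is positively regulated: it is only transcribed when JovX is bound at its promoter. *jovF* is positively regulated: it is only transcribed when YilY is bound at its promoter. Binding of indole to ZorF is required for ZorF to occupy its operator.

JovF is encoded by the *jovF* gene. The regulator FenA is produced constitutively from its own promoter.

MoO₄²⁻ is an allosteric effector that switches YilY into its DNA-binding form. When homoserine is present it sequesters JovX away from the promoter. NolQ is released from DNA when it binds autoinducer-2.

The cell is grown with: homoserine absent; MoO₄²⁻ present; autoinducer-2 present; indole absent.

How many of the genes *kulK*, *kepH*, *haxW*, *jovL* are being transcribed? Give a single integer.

3

FenA is produced constitutively and is active.
No repressor is bound and FenA is active, so *kulK* is transcribed.
→ *kulK* is ON.
Autoinducer-2 is present, so NolQ is inactive.
With no repressor bound, *kepH* is transcribed.
→ *kepH* is ON.
Homoserine is absent, so JovX is active.
No repressor is bound and JovX is active, so *haxW* is transcribed.
→ *haxW* is ON.
MoO₄²⁻ is present, so YilY is active.
No repressor is bound and YilY is active, so *jovF* is transcribed.
So JovF is produced and active.
Indole is absent, so ZorF is inactive.
With repressor JovF bound, *jovL* is not transcribed.
→ *jovL* is OFF.
3 of the 4 genes are transcribed.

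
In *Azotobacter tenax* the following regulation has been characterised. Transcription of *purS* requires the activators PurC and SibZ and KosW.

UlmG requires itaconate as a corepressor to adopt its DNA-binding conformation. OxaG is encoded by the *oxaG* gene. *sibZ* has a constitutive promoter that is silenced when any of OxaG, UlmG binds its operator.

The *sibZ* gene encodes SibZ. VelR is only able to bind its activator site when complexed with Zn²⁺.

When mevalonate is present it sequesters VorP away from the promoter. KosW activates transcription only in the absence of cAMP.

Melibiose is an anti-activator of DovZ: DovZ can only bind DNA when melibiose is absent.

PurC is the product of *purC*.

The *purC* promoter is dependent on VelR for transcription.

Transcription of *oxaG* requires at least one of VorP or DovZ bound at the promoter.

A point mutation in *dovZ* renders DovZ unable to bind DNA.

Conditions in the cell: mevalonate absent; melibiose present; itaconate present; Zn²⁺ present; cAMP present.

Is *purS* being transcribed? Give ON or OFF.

Zn²⁺ is present, so VelR is active.
No repressor is bound and VelR is active, so *purC* is transcribed.
So PurC is produced and active.
Mevalonate is absent, so VorP is active.
DovZ is non-functional in this strain, so it has no effect.
Activator VorP is present, so *oxaG* is transcribed.
So OxaG is produced and active.
Itaconate is present, so UlmG is active.
With repressor OxaG bound, *sibZ* is not transcribed.
So SibZ is not produced.
cAMP is present, so KosW is inactive.
Required activator SibZ is absent, so *purS* is not transcribed.

OFF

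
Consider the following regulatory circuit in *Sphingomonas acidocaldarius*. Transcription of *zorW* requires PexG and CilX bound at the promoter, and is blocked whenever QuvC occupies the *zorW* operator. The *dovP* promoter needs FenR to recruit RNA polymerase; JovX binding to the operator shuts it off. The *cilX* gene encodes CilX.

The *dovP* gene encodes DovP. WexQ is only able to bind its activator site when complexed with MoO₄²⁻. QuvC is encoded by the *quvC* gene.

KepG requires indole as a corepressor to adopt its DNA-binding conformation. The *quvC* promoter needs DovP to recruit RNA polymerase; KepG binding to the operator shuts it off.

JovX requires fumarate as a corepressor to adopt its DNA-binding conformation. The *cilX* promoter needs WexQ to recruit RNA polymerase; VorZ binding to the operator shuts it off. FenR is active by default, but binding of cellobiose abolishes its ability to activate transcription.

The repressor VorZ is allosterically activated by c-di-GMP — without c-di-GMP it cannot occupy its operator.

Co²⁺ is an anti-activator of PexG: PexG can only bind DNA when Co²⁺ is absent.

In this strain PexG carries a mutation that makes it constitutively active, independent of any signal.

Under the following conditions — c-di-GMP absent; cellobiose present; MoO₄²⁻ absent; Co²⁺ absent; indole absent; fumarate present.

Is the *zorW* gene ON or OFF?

PexG is constitutively active in this strain.
Fumarate is present, so JovX is active.
Cellobiose is present, so FenR is inactive.
With repressor JovX bound, *dovP* is not transcribed.
So DovP is not produced.
Indole is absent, so KepG is inactive.
Required activator DovP is absent, so *quvC* is not transcribed.
So QuvC is not produced.
c-di-GMP is absent, so VorZ is inactive.
MoO₄²⁻ is absent, so WexQ is inactive.
Required activator WexQ is absent, so *cilX* is not transcribed.
So CilX is not produced.
Required activator CilX is absent, so *zorW* is not transcribed.

OFF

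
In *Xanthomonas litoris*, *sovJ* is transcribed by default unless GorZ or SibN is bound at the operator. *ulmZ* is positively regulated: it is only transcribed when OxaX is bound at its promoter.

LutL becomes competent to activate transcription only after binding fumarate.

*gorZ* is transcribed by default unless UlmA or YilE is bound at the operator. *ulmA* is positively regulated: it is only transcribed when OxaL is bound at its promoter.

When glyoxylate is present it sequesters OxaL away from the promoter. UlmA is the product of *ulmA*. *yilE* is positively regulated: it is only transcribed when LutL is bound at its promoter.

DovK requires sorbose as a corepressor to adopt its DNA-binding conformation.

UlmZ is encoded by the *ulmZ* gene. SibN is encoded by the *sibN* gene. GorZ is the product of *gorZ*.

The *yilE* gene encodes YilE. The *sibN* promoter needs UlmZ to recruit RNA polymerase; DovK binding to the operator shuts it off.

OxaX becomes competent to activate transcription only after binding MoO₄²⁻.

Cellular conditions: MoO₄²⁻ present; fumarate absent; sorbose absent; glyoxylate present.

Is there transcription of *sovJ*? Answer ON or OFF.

Glyoxylate is present, so OxaL is inactive.
Required activator OxaL is absent, so *ulmA* is not transcribed.
So UlmA is not produced.
Fumarate is absent, so LutL is inactive.
Required activator LutL is absent, so *yilE* is not transcribed.
So YilE is not produced.
With no repressor bound, *gorZ* is transcribed.
So GorZ is produced and active.
MoO₄²⁻ is present, so OxaX is active.
No repressor is bound and OxaX is active, so *ulmZ* is transcribed.
So UlmZ is produced and active.
Sorbose is absent, so DovK is inactive.
No repressor is bound and UlmZ is active, so *sibN* is transcribed.
So SibN is produced and active.
With repressor GorZ bound, *sovJ* is not transcribed.

OFF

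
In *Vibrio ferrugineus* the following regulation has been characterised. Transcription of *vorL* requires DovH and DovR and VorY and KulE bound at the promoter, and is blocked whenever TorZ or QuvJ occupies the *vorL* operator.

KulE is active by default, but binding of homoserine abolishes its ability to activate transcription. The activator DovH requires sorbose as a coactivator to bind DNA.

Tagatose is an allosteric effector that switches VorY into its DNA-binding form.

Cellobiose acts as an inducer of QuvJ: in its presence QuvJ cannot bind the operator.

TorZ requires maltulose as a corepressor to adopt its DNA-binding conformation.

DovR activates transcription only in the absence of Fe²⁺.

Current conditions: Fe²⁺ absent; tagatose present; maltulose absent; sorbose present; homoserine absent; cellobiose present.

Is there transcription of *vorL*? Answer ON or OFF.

ON

Maltulose is absent, so TorZ is inactive.
Sorbose is present, so DovH is active.
Fe²⁺ is absent, so DovR is active.
Cellobiose is present, so QuvJ is inactive.
Tagatose is present, so VorY is active.
Homoserine is absent, so KulE is active.
No repressor is bound and DovH and DovR and VorY and KulE are active, so *vorL* is transcribed.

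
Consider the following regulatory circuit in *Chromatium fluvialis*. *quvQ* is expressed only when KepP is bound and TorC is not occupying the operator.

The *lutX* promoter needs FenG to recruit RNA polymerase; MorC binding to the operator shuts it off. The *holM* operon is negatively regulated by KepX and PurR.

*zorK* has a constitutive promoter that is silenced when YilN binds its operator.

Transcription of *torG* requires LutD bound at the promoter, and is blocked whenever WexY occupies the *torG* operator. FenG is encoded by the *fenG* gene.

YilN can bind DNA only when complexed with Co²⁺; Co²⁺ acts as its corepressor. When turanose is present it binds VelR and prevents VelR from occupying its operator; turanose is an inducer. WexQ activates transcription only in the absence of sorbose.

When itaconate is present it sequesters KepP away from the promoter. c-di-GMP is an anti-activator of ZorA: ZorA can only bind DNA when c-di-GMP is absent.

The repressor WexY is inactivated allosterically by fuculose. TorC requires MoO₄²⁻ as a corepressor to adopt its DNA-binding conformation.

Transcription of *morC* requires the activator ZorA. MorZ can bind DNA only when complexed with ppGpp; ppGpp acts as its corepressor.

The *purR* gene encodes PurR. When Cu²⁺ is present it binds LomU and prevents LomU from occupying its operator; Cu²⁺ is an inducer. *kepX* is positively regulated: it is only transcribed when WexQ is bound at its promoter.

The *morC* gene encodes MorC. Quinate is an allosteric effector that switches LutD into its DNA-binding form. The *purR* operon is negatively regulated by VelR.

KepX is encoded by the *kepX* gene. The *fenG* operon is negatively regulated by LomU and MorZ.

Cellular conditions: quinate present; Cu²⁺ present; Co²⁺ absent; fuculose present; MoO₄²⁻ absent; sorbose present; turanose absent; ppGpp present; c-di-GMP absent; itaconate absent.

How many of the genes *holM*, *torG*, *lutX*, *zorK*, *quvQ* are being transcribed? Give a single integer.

4

Sorbose is present, so WexQ is inactive.
Required activator WexQ is absent, so *kepX* is not transcribed.
So KepX is not produced.
Turanose is absent, so VelR is active.
With repressor VelR bound, *purR* is not transcribed.
So PurR is not produced.
With no repressor bound, *holM* is transcribed.
→ *holM* is ON.
Fuculose is present, so WexY is inactive.
Quinate is present, so LutD is active.
No repressor is bound and LutD is active, so *torG* is transcribed.
→ *torG* is ON.
c-di-GMP is absent, so ZorA is active.
No repressor is bound and ZorA is active, so *morC* is transcribed.
So MorC is produced and active.
Cu²⁺ is present, so LomU is inactive.
ppGpp is present, so MorZ is active.
With repressor MorZ bound, *fenG* is not transcribed.
So FenG is not produced.
With repressor MorC bound, *lutX* is not transcribed.
→ *lutX* is OFF.
Co²⁺ is absent, so YilN is inactive.
With no repressor bound, *zorK* is transcribed.
→ *zorK* is ON.
Itaconate is absent, so KepP is active.
MoO₄²⁻ is absent, so TorC is inactive.
No repressor is bound and KepP is active, so *quvQ* is transcribed.
→ *quvQ* is ON.
4 of the 5 genes are transcribed.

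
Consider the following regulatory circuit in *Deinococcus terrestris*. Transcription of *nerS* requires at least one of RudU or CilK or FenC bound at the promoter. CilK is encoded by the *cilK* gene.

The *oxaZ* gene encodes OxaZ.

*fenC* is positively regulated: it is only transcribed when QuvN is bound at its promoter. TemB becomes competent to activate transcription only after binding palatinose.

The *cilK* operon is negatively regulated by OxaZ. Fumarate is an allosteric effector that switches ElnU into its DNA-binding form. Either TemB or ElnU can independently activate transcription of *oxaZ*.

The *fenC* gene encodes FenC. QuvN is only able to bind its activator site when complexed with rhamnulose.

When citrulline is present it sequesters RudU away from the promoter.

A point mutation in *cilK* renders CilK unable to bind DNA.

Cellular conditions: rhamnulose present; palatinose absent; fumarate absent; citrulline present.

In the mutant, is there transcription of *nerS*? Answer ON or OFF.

ON

Citrulline is present, so RudU is inactive.
CilK is non-functional in this strain, so it has no effect.
Rhamnulose is present, so QuvN is active.
No repressor is bound and QuvN is active, so *fenC* is transcribed.
So FenC is produced and active.
Activator FenC is present, so *nerS* is transcribed.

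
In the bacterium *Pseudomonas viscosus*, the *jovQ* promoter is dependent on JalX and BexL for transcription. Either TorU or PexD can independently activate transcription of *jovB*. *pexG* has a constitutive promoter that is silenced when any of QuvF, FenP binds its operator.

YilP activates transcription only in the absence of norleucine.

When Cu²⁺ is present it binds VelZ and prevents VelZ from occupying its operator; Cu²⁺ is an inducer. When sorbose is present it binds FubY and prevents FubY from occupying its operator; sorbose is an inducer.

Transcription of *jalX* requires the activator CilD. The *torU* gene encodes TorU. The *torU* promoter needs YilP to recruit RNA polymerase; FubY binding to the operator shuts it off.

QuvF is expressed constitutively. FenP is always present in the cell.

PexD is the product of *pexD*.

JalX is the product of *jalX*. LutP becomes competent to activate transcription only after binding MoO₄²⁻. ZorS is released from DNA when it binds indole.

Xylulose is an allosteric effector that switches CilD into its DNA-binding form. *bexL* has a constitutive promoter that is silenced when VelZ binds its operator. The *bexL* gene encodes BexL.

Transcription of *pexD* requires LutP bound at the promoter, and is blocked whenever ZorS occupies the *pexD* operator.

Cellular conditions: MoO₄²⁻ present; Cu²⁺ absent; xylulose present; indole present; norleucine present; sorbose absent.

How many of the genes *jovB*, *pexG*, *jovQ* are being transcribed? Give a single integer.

Norleucine is present, so YilP is inactive.
Sorbose is absent, so FubY is active.
With repressor FubY bound, *torU* is not transcribed.
So TorU is not produced.
MoO₄²⁻ is present, so LutP is active.
Indole is present, so ZorS is inactive.
No repressor is bound and LutP is active, so *pexD* is transcribed.
So PexD is produced and active.
Activator PexD is present, so *jovB* is transcribed.
→ *jovB* is ON.
QuvF is produced constitutively and is active.
FenP is produced constitutively and is active.
With repressor QuvF bound, *pexG* is not transcribed.
→ *pexG* is OFF.
Xylulose is present, so CilD is active.
No repressor is bound and CilD is active, so *jalX* is transcribed.
So JalX is produced and active.
Cu²⁺ is absent, so VelZ is active.
With repressor VelZ bound, *bexL* is not transcribed.
So BexL is not produced.
Required activator BexL is absent, so *jovQ* is not transcribed.
→ *jovQ* is OFF.
1 of the 3 genes is transcribed.

1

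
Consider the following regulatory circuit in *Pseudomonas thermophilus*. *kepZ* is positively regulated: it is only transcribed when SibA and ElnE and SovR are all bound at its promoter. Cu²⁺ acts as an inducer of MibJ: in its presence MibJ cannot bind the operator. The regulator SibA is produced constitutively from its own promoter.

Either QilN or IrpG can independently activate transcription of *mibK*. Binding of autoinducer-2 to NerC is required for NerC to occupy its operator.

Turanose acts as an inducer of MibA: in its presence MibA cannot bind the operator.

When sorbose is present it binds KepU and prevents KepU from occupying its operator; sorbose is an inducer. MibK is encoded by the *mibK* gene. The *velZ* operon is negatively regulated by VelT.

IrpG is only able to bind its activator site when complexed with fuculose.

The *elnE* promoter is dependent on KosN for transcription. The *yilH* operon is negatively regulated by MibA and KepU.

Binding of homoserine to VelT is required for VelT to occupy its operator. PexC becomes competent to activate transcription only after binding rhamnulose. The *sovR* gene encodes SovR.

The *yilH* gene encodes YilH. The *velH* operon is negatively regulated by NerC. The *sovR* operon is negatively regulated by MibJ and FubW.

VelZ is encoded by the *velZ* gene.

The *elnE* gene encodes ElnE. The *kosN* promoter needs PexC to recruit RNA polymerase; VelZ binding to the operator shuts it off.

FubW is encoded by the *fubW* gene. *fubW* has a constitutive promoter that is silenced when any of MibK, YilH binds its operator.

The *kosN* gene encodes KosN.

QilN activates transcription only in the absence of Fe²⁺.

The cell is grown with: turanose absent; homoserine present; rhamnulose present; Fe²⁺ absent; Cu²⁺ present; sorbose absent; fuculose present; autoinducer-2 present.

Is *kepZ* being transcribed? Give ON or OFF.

ON

SibA is produced constitutively and is active.
Rhamnulose is present, so PexC is active.
Homoserine is present, so VelT is active.
With repressor VelT bound, *velZ* is not transcribed.
So VelZ is not produced.
No repressor is bound and PexC is active, so *kosN* is transcribed.
So KosN is produced and active.
No repressor is bound and KosN is active, so *elnE* is transcribed.
So ElnE is produced and active.
Cu²⁺ is present, so MibJ is inactive.
Fe²⁺ is absent, so QilN is active.
Fuculose is present, so IrpG is active.
Activator QilN is present, so *mibK* is transcribed.
So MibK is produced and active.
Turanose is absent, so MibA is active.
Sorbose is absent, so KepU is active.
With repressor MibA bound, *yilH* is not transcribed.
So YilH is not produced.
With repressor MibK bound, *fubW* is not transcribed.
So FubW is not produced.
With no repressor bound, *sovR* is transcribed.
So SovR is produced and active.
No repressor is bound and SibA and ElnE and SovR are active, so *kepZ* is transcribed.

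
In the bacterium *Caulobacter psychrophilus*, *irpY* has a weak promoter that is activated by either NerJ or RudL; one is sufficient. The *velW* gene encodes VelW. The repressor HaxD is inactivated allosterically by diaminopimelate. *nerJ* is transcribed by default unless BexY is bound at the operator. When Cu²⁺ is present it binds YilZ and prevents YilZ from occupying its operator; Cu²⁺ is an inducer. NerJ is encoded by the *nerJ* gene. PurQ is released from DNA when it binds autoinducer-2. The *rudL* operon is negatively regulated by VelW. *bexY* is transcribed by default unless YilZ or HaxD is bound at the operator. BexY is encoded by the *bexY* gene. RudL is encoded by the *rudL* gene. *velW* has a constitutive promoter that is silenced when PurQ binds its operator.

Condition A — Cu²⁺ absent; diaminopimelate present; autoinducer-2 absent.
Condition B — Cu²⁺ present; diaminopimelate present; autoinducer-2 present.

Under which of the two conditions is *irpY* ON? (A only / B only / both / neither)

A only

Condition A:
Cu²⁺ is absent, so YilZ is active.
Diaminopimelate is present, so HaxD is inactive.
With repressor YilZ bound, *bexY* is not transcribed.
So BexY is not produced.
With no repressor bound, *nerJ* is transcribed.
So NerJ is produced and active.
Autoinducer-2 is absent, so PurQ is active.
With repressor PurQ bound, *velW* is not transcribed.
So VelW is not produced.
With no repressor bound, *rudL* is transcribed.
So RudL is produced and active.
Activator NerJ is present, so *irpY* is transcribed.
→ *irpY* is ON in A.
Condition B:
Cu²⁺ is present, so YilZ is inactive.
Diaminopimelate is present, so HaxD is inactive.
With no repressor bound, *bexY* is transcribed.
So BexY is produced and active.
With repressor BexY bound, *nerJ* is not transcribed.
So NerJ is not produced.
Autoinducer-2 is present, so PurQ is inactive.
With no repressor bound, *velW* is transcribed.
So VelW is produced and active.
With repressor VelW bound, *rudL* is not transcribed.
So RudL is not produced.
No activator is available at the *irpY* promoter, so *irpY* is not transcribed.
→ *irpY* is OFF in B.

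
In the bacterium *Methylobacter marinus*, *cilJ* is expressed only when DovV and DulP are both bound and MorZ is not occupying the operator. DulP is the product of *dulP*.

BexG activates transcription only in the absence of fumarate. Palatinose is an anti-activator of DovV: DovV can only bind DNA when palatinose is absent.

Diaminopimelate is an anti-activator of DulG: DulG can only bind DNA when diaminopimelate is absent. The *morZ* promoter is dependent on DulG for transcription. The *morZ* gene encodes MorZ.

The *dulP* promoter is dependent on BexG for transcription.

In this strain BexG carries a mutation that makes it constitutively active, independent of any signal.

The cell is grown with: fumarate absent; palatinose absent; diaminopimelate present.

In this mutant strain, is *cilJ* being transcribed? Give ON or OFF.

Diaminopimelate is present, so DulG is inactive.
Required activator DulG is absent, so *morZ* is not transcribed.
So MorZ is not produced.
Palatinose is absent, so DovV is active.
BexG is constitutively active in this strain.
No repressor is bound and BexG is active, so *dulP* is transcribed.
So DulP is produced and active.
No repressor is bound and DovV and DulP are active, so *cilJ* is transcribed.

ON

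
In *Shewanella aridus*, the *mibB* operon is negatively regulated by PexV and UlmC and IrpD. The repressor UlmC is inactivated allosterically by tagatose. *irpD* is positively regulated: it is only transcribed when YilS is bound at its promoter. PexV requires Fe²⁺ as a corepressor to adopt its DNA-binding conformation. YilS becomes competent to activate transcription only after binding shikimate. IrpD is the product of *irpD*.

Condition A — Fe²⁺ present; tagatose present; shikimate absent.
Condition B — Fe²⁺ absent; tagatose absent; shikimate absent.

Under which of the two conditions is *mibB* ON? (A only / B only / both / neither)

Condition A:
Fe²⁺ is present, so PexV is active.
Tagatose is present, so UlmC is inactive.
Shikimate is absent, so YilS is inactive.
Required activator YilS is absent, so *irpD* is not transcribed.
So IrpD is not produced.
With repressor PexV bound, *mibB* is not transcribed.
→ *mibB* is OFF in A.
Condition B:
Fe²⁺ is absent, so PexV is inactive.
Tagatose is absent, so UlmC is active.
Shikimate is absent, so YilS is inactive.
Required activator YilS is absent, so *irpD* is not transcribed.
So IrpD is not produced.
With repressor UlmC bound, *mibB* is not transcribed.
→ *mibB* is OFF in B.

neither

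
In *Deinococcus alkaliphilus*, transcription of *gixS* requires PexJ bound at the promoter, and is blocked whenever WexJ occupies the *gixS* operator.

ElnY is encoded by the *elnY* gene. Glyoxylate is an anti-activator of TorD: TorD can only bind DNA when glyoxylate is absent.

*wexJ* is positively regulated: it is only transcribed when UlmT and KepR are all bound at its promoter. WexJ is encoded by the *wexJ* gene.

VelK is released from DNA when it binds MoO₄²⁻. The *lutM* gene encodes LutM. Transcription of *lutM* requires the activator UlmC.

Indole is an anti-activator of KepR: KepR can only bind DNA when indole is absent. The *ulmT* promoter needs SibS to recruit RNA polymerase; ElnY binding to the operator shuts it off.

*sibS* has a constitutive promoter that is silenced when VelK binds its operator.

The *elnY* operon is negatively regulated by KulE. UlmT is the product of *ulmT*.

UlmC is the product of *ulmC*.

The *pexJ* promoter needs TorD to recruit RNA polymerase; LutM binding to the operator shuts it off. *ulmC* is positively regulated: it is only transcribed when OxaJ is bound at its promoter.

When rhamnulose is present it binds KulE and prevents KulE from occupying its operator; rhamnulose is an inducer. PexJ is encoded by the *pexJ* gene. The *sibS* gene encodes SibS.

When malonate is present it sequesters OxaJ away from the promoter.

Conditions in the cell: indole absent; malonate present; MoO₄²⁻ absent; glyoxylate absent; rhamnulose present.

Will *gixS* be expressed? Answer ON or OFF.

MoO₄²⁻ is absent, so VelK is active.
With repressor VelK bound, *sibS* is not transcribed.
So SibS is not produced.
Rhamnulose is present, so KulE is inactive.
With no repressor bound, *elnY* is transcribed.
So ElnY is produced and active.
With repressor ElnY bound, *ulmT* is not transcribed.
So UlmT is not produced.
Indole is absent, so KepR is active.
Required activator UlmT is absent, so *wexJ* is not transcribed.
So WexJ is not produced.
Malonate is present, so OxaJ is inactive.
Required activator OxaJ is absent, so *ulmC* is not transcribed.
So UlmC is not produced.
Required activator UlmC is absent, so *lutM* is not transcribed.
So LutM is not produced.
Glyoxylate is absent, so TorD is active.
No repressor is bound and TorD is active, so *pexJ* is transcribed.
So PexJ is produced and active.
No repressor is bound and PexJ is active, so *gixS* is transcribed.

ON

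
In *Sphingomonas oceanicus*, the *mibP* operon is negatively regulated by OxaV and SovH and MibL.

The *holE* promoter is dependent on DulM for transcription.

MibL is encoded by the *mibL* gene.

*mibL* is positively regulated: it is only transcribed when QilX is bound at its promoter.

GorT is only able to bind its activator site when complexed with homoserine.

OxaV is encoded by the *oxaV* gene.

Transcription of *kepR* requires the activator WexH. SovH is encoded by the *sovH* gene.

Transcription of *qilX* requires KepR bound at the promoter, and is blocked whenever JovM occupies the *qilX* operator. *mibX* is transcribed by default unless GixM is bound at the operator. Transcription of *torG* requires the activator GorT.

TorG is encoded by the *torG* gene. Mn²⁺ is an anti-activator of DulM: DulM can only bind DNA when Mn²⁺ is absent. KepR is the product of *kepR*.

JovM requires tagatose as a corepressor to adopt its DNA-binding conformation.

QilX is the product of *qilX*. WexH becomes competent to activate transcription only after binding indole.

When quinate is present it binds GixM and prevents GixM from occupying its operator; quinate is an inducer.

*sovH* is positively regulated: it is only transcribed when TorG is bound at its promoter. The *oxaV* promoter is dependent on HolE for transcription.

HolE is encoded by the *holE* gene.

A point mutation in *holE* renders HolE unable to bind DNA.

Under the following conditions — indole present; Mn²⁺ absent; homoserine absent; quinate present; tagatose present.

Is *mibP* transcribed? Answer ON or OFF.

ON

HolE is non-functional in this strain, so it has no effect.
Required activator HolE is absent, so *oxaV* is not transcribed.
So OxaV is not produced.
Homoserine is absent, so GorT is inactive.
Required activator GorT is absent, so *torG* is not transcribed.
So TorG is not produced.
Required activator TorG is absent, so *sovH* is not transcribed.
So SovH is not produced.
Tagatose is present, so JovM is active.
Indole is present, so WexH is active.
No repressor is bound and WexH is active, so *kepR* is transcribed.
So KepR is produced and active.
With repressor JovM bound, *qilX* is not transcribed.
So QilX is not produced.
Required activator QilX is absent, so *mibL* is not transcribed.
So MibL is not produced.
With no repressor bound, *mibP* is transcribed.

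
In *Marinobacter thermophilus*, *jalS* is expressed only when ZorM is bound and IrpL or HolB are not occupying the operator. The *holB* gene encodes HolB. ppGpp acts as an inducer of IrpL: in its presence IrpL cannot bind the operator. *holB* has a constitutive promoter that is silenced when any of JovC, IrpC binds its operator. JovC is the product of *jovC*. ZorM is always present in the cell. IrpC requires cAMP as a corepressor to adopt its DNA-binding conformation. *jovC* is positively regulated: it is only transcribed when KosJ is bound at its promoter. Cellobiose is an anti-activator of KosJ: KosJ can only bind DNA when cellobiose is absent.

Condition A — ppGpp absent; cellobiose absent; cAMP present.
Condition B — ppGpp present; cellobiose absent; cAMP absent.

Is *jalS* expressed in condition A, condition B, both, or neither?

Condition A:
ppGpp is absent, so IrpL is active.
Cellobiose is absent, so KosJ is active.
No repressor is bound and KosJ is active, so *jovC* is transcribed.
So JovC is produced and active.
cAMP is present, so IrpC is active.
With repressor JovC bound, *holB* is not transcribed.
So HolB is not produced.
ZorM is produced constitutively and is active.
With repressor IrpL bound, *jalS* is not transcribed.
→ *jalS* is OFF in A.
Condition B:
ppGpp is present, so IrpL is inactive.
Cellobiose is absent, so KosJ is active.
No repressor is bound and KosJ is active, so *jovC* is transcribed.
So JovC is produced and active.
cAMP is absent, so IrpC is inactive.
With repressor JovC bound, *holB* is not transcribed.
So HolB is not produced.
ZorM is produced constitutively and is active.
No repressor is bound and ZorM is active, so *jalS* is transcribed.
→ *jalS* is ON in B.

B only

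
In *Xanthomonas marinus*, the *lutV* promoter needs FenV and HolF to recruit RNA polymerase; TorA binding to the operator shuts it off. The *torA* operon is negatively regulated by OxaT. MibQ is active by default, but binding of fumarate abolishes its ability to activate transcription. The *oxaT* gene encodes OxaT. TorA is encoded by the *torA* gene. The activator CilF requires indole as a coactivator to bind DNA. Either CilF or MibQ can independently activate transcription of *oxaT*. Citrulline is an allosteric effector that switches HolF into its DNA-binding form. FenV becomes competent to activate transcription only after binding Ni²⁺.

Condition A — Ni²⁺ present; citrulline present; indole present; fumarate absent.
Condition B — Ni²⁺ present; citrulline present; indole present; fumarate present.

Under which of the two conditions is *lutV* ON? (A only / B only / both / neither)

both

Condition A:
Ni²⁺ is present, so FenV is active.
Citrulline is present, so HolF is active.
Indole is present, so CilF is active.
Fumarate is absent, so MibQ is active.
Activator CilF is present, so *oxaT* is transcribed.
So OxaT is produced and active.
With repressor OxaT bound, *torA* is not transcribed.
So TorA is not produced.
No repressor is bound and FenV and HolF are active, so *lutV* is transcribed.
→ *lutV* is ON in A.
Condition B:
Ni²⁺ is present, so FenV is active.
Citrulline is present, so HolF is active.
Indole is present, so CilF is active.
Fumarate is present, so MibQ is inactive.
Activator CilF is present, so *oxaT* is transcribed.
So OxaT is produced and active.
With repressor OxaT bound, *torA* is not transcribed.
So TorA is not produced.
No repressor is bound and FenV and HolF are active, so *lutV* is transcribed.
→ *lutV* is ON in B.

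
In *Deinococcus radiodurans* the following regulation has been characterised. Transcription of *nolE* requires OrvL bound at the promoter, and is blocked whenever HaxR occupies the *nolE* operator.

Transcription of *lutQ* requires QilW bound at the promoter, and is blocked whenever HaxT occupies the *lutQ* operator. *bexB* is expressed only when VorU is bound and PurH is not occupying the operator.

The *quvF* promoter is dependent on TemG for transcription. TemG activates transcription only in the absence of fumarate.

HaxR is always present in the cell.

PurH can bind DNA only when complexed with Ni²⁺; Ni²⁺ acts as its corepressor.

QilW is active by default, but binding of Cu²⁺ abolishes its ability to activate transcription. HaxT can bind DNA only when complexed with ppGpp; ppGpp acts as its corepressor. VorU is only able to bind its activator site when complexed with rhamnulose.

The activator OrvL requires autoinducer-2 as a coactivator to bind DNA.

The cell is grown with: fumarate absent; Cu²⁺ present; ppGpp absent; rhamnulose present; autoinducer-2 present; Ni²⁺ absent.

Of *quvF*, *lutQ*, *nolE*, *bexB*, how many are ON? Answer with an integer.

2

Fumarate is absent, so TemG is active.
No repressor is bound and TemG is active, so *quvF* is transcribed.
→ *quvF* is ON.
ppGpp is absent, so HaxT is inactive.
Cu²⁺ is present, so QilW is inactive.
Required activator QilW is absent, so *lutQ* is not transcribed.
→ *lutQ* is OFF.
HaxR is produced constitutively and is active.
Autoinducer-2 is present, so OrvL is active.
With repressor HaxR bound, *nolE* is not transcribed.
→ *nolE* is OFF.
Ni²⁺ is absent, so PurH is inactive.
Rhamnulose is present, so VorU is active.
No repressor is bound and VorU is active, so *bexB* is transcribed.
→ *bexB* is ON.
2 of the 4 genes are transcribed.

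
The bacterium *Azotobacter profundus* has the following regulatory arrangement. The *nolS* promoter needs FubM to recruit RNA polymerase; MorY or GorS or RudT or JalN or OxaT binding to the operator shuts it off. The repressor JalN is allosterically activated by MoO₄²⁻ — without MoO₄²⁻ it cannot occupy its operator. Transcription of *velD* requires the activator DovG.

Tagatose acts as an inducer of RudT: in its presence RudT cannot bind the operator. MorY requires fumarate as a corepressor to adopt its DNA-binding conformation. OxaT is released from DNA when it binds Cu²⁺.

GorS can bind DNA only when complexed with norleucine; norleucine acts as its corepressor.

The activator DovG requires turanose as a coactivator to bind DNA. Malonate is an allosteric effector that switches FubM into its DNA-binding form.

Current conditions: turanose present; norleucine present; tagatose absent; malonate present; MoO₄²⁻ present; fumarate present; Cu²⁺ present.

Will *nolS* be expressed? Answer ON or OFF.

Fumarate is present, so MorY is active.
Norleucine is present, so GorS is active.
Tagatose is absent, so RudT is active.
Malonate is present, so FubM is active.
MoO₄²⁻ is present, so JalN is active.
Cu²⁺ is present, so OxaT is inactive.
With repressor MorY bound, *nolS* is not transcribed.

OFF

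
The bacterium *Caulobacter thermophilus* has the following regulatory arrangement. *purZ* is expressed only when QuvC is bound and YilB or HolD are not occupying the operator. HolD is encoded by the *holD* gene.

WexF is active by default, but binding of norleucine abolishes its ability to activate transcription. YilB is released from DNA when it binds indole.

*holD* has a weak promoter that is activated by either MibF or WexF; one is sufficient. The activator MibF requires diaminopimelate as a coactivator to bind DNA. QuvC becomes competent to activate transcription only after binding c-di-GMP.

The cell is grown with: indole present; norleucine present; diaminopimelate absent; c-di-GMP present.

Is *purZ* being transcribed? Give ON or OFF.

ON

c-di-GMP is present, so QuvC is active.
Indole is present, so YilB is inactive.
Diaminopimelate is absent, so MibF is inactive.
Norleucine is present, so WexF is inactive.
No activator is available at the *holD* promoter, so *holD* is not transcribed.
So HolD is not produced.
No repressor is bound and QuvC is active, so *purZ* is transcribed.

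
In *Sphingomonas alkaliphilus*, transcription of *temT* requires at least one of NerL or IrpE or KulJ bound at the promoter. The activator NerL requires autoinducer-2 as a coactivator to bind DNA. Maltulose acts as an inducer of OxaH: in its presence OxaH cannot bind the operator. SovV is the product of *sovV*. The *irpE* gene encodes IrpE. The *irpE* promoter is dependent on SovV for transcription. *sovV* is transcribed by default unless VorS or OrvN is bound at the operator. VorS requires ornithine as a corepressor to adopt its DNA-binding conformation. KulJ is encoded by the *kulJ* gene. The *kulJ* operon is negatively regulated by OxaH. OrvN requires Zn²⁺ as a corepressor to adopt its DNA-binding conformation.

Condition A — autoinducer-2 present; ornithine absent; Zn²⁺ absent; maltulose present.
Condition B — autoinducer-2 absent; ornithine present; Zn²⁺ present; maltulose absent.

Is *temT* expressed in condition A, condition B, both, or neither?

Condition A:
Autoinducer-2 is present, so NerL is active.
Ornithine is absent, so VorS is inactive.
Zn²⁺ is absent, so OrvN is inactive.
With no repressor bound, *sovV* is transcribed.
So SovV is produced and active.
No repressor is bound and SovV is active, so *irpE* is transcribed.
So IrpE is produced and active.
Maltulose is present, so OxaH is inactive.
With no repressor bound, *kulJ* is transcribed.
So KulJ is produced and active.
Activator NerL is present, so *temT* is transcribed.
→ *temT* is ON in A.
Condition B:
Autoinducer-2 is absent, so NerL is inactive.
Ornithine is present, so VorS is active.
Zn²⁺ is present, so OrvN is active.
With repressor VorS bound, *sovV* is not transcribed.
So SovV is not produced.
Required activator SovV is absent, so *irpE* is not transcribed.
So IrpE is not produced.
Maltulose is absent, so OxaH is active.
With repressor OxaH bound, *kulJ* is not transcribed.
So KulJ is not produced.
No activator is available at the *temT* promoter, so *temT* is not transcribed.
→ *temT* is OFF in B.

A only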